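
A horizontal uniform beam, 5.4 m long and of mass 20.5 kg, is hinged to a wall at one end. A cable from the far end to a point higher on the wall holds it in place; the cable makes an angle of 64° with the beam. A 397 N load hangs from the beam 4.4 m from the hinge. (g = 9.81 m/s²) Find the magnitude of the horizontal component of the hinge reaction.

Take torques about the hinge: T sin 64° · 5.4 = 20.5×9.81×2.7 + 397×4.4 = 2289.8 N·m.
So T = 2289.8 / (0.8988 × 5.4) = 471.78 N.
ΣF_x = 0: H_x = T cos 64° = 206.82 N.

H_x ≈ 207 N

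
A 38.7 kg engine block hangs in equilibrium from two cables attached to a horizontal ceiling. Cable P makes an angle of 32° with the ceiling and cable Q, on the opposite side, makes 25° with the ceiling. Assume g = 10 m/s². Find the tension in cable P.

T_P ≈ 418 N

Weight W = 38.7 × 10 = 387 N acts straight down.
Horizontal: T_P cos 32° = T_Q cos 25°  →  T_Q = 0.9357 T_P.
Vertical: T_P sin 32° + T_Q sin 25° = 387.
Substituting the horizontal relation into the vertical equation gives 0.9254 T_P = 387, so T_P = 418.2 N.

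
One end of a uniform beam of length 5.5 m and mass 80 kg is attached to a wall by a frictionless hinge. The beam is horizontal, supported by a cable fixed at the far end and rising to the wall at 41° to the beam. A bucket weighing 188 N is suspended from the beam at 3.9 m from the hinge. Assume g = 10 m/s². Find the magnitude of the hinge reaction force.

|H| ≈ 764 N

Take torques about the hinge: T sin 41° · 5.5 = 80×10×2.75 + 188×3.9 = 2933.2 N·m.
So T = 2933.2 / (0.6561 × 5.5) = 812.9 N.
ΣF_x = 0: H_x = T cos 41° = 613.5 N.
ΣF_y = 0: H_y = (80×10 + 188) − T sin 41° = 988 − 533.31 = 454.69 N.
|H| = √(H_x² + H_y²) = √((613.5)² + (454.69)²) = 763.63 N.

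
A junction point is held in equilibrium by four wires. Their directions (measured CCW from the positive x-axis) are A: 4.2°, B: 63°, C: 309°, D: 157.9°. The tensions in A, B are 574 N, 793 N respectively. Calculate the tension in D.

T_D ≈ 2470 N

Resolve: ΣF_x = 574 cos 4.2° + 793 cos 63° + T_C cos 309° + T_D cos 157.9° = 0.
        ΣF_y = 574 sin 4.2° + 793 sin 63° + T_C sin 309° + T_D sin 157.9° = 0.
The known terms sum to (932.5, 748.6) N, so 0.6293 T_C − 0.9265 T_D = -932.5 and -0.7771 T_C + 0.3762 T_D = -748.6.
Solving simultaneously: T_C = 2161 N, T_D = 2474 N.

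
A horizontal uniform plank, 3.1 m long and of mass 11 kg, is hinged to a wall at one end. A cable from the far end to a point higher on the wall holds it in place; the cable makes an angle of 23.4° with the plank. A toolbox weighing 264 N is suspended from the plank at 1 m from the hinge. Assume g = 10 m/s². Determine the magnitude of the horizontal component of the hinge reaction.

H_x ≈ 324 N

Take torques about the hinge: T sin 23.4° · 3.1 = 11×10×1.55 + 264×1 = 434.5 N·m.
So T = 434.5 / (0.3971 × 3.1) = 352.92 N.
ΣF_x = 0: H_x = T cos 23.4° = 323.89 N.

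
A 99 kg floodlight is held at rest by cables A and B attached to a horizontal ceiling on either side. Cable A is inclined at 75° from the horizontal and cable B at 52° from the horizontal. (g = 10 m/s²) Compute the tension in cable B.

T_B ≈ 321 N

Weight W = 99 × 10 = 990 N acts straight down.
Horizontal: T_A cos 75° = T_B cos 52°  →  T_A = 2.379 T_B.
Vertical: T_A sin 75° + T_B sin 52° = 990.
Substituting the horizontal relation into the vertical equation gives 3.086 T_B = 990, so T_B = 320.8 N.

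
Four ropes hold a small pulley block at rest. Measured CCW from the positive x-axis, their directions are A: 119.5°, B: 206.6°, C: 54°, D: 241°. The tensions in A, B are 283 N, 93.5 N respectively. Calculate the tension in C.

T_C ≈ 2410 N

Resolve: ΣF_x = 283 cos 119.5° + 93.5 cos 206.6° + T_C cos 54° + T_D cos 241° = 0.
        ΣF_y = 283 sin 119.5° + 93.5 sin 206.6° + T_C sin 54° + T_D sin 241° = 0.
The known terms sum to (-223, 204.4) N, so 0.5878 T_C − 0.4848 T_D = 223 and 0.8090 T_C − 0.8746 T_D = -204.4.
Solving simultaneously: T_C = 2413 N, T_D = 2466 N.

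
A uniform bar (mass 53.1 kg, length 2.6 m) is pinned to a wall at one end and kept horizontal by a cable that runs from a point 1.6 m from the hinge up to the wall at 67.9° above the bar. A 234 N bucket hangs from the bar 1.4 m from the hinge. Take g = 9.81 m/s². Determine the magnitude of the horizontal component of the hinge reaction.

H_x ≈ 255 N

Take torques about the hinge: T sin 67.9° · 1.6 = 53.1×9.81×1.3 + 234×1.4 = 1004.8 N·m.
So T = 1004.8 / (0.9265 × 1.6) = 677.79 N.
ΣF_x = 0: H_x = T cos 67.9° = 255 N.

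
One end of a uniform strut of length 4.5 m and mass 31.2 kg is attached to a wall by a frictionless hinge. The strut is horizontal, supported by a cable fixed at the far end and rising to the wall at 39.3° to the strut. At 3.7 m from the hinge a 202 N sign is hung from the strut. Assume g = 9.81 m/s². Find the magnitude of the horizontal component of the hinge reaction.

Take torques about the hinge: T sin 39.3° · 4.5 = 31.2×9.81×2.25 + 202×3.7 = 1436.1 N·m.
So T = 1436.1 / (0.6334 × 4.5) = 503.84 N.
ΣF_x = 0: H_x = T cos 39.3° = 389.89 N.

H_x ≈ 390 N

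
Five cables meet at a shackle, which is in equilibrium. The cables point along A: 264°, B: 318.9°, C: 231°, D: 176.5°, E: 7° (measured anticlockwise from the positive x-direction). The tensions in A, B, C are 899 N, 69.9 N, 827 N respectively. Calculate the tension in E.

T_E ≈ 8860 N

Resolve: ΣF_x = 899 cos 264° + 69.9 cos 318.9° + 827 cos 231° + T_D cos 176.5° + T_E cos 7° = 0.
        ΣF_y = 899 sin 264° + 69.9 sin 318.9° + 827 sin 231° + T_D sin 176.5° + T_E sin 7° = 0.
The known terms sum to (-561.7, -1583) N, so -0.9981 T_D + 0.9925 T_E = 561.7 and 0.0610 T_D + 0.1219 T_E = 1583.
Solving simultaneously: T_D = 8245 N, T_E = 8857 N.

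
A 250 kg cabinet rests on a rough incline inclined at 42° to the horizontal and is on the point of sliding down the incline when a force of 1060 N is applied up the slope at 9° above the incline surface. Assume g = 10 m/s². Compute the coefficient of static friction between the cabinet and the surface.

On the verge of sliding down the incline, friction is at its maximum μN and acts up the slope.
Perpendicular to incline: N = W cos 42° − P sin 9° = 1858 − 165.8 = 1692 N.
Along incline: P cos 9° + μN = W sin 42° → μ = (W sin 42° − P cos 9°) / N = 0.3699.

μ ≈ 0.370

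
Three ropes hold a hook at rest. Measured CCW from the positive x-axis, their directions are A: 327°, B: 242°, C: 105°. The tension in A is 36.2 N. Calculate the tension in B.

T_B ≈ 35.5 N

Resolve: ΣF_x = 36.2 cos 327° + T_B cos 242° + T_C cos 105° = 0.
        ΣF_y = 36.2 sin 327° + T_B sin 242° + T_C sin 105° = 0.
The known terms sum to (30.36, -19.72) N, so -0.4695 T_B − 0.2588 T_C = -30.36 and -0.8829 T_B + 0.9659 T_C = 19.72.
Solving simultaneously: T_B = 35.52 N, T_C = 52.88 N.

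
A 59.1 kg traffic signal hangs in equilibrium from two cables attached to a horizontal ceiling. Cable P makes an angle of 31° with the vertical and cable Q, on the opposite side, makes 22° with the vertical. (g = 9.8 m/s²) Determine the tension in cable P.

Angles from the horizontal: cable P is 90° − 31° = 59°, cable Q is 90° − 22° = 68°.
Weight W = 59.1 × 9.8 = 579.2 N acts straight down.
Horizontal: T_P cos 59° = T_Q cos 68°  →  T_Q = 1.375 T_P.
Vertical: T_P sin 59° + T_Q sin 68° = 579.2.
Substituting the horizontal relation into the vertical equation gives 2.132 T_P = 579.2, so T_P = 271.7 N.

T_P ≈ 272 N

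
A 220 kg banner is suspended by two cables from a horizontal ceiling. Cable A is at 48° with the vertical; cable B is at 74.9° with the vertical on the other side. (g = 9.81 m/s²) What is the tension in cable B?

T_B ≈ 1910 N

Angles from the horizontal: cable A is 90° − 48° = 42°, cable B is 90° − 74.9° = 15.1°.
Weight W = 220 × 9.81 = 2158 N acts straight down.
Horizontal: T_A cos 42° = T_B cos 15.1°  →  T_A = 1.299 T_B.
Vertical: T_A sin 42° + T_B sin 15.1° = 2158.
Substituting the horizontal relation into the vertical equation gives 1.13 T_B = 2158, so T_B = 1910 N.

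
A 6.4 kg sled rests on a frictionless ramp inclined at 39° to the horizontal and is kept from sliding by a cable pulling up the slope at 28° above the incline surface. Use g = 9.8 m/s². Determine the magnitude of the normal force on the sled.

N ≈ 27.8 N

Take axes along and perpendicular to the incline. Weight components: W sin 39° = 39.47 N down-slope, W cos 39° = 48.74 N into the surface.
Along incline: T cos 28° = W sin 39° → T = 44.7 N.
Perpendicular: N = W cos 39° − T sin 28° = 27.76 N.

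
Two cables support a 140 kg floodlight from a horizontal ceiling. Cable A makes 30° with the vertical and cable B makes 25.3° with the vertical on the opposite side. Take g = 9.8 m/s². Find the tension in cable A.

Angles from the horizontal: cable A is 90° − 30° = 60°, cable B is 90° − 25.3° = 64.7°.
Weight W = 140 × 9.8 = 1372 N acts straight down.
Horizontal: T_A cos 60° = T_B cos 64.7°  →  T_B = 1.17 T_A.
Vertical: T_A sin 60° + T_B sin 64.7° = 1372.
Substituting the horizontal relation into the vertical equation gives 1.924 T_A = 1372, so T_A = 713.2 N.

T_A ≈ 713 N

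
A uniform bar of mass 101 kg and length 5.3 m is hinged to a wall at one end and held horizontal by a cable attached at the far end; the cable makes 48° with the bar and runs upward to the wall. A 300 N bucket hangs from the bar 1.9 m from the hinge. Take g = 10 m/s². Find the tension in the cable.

Take torques about the hinge: T sin 48° · 5.3 = 101×10×2.65 + 300×1.9 = 3246.5 N·m.
So T = 3246.5 / (0.7431 × 5.3) = 824.26 N.

T ≈ 824 N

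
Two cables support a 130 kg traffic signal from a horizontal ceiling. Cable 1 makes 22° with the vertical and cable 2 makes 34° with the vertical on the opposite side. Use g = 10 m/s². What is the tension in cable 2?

Angles from the horizontal: cable 1 is 90° − 22° = 68°, cable 2 is 90° − 34° = 56°.
Weight W = 130 × 10 = 1300 N acts straight down.
Horizontal: T_1 cos 68° = T_2 cos 56°  →  T_1 = 1.493 T_2.
Vertical: T_1 sin 68° + T_2 sin 56° = 1300.
Substituting the horizontal relation into the vertical equation gives 2.213 T_2 = 1300, so T_2 = 587.4 N.

T_2 ≈ 587 N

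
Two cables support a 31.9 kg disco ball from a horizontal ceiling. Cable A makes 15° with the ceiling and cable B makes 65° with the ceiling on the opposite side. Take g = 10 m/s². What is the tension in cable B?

Weight W = 31.9 × 10 = 319 N acts straight down.
Horizontal: T_A cos 15° = T_B cos 65°  →  T_A = 0.4375 T_B.
Vertical: T_A sin 15° + T_B sin 65° = 319.
Substituting the horizontal relation into the vertical equation gives 1.02 T_B = 319, so T_B = 312.9 N.

T_B ≈ 313 N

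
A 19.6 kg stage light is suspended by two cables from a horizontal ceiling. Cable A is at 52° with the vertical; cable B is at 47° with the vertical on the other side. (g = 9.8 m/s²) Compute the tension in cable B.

T_B ≈ 153 N

Angles from the horizontal: cable A is 90° − 52° = 38°, cable B is 90° − 47° = 43°.
Weight W = 19.6 × 9.8 = 192.1 N acts straight down.
Horizontal: T_A cos 38° = T_B cos 43°  →  T_A = 0.9281 T_B.
Vertical: T_A sin 38° + T_B sin 43° = 192.1.
Substituting the horizontal relation into the vertical equation gives 1.253 T_B = 192.1, so T_B = 153.2 N.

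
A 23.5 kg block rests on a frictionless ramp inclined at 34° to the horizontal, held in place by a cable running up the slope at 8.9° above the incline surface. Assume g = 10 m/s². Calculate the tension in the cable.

Take axes along and perpendicular to the incline. Weight components: W sin 34° = 131.4 N down-slope, W cos 34° = 194.8 N into the surface.
Along incline: T cos 8.9° = W sin 34° → T = 133 N.
Perpendicular: N = W cos 34° − T sin 8.9° = 174.2 N.

T ≈ 133 N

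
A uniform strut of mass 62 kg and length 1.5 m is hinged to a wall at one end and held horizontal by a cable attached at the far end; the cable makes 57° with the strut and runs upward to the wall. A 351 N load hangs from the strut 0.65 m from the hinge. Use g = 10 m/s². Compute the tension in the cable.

T ≈ 551 N

Take torques about the hinge: T sin 57° · 1.5 = 62×10×0.75 + 351×0.65 = 693.15 N·m.
So T = 693.15 / (0.8387 × 1.5) = 550.99 N.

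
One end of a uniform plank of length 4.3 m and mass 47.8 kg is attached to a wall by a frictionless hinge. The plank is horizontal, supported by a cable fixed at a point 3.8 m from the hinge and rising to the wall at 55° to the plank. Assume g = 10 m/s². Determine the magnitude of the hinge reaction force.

Take torques about the hinge: T sin 55° · 3.8 = 47.8×10×2.15 = 1027.7 N·m.
So T = 1027.7 / (0.8192 × 3.8) = 330.16 N.
ΣF_x = 0: H_x = T cos 55° = 189.37 N.
ΣF_y = 0: H_y = (47.8×10) − T sin 55° = 478 − 270.45 = 207.55 N.
|H| = √(H_x² + H_y²) = √((189.37)² + (207.55)²) = 280.96 N.

|H| ≈ 281 N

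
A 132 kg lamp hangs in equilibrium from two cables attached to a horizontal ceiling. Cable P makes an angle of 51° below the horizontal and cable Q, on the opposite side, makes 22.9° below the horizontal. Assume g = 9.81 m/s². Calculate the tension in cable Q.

Weight W = 132 × 9.81 = 1295 N acts straight down.
Horizontal: T_P cos 51° = T_Q cos 22.9°  →  T_P = 1.464 T_Q.
Vertical: T_P sin 51° + T_Q sin 22.9° = 1295.
Substituting the horizontal relation into the vertical equation gives 1.527 T_Q = 1295, so T_Q = 848.2 N.

T_Q ≈ 848 N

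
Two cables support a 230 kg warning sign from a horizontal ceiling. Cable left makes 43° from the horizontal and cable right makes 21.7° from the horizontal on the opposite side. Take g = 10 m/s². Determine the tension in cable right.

T_right ≈ 1860 N

Weight W = 230 × 10 = 2300 N acts straight down.
Horizontal: T_left cos 43° = T_right cos 21.7°  →  T_left = 1.27 T_right.
Vertical: T_left sin 43° + T_right sin 21.7° = 2300.
Substituting the horizontal relation into the vertical equation gives 1.236 T_right = 2300, so T_right = 1861 N.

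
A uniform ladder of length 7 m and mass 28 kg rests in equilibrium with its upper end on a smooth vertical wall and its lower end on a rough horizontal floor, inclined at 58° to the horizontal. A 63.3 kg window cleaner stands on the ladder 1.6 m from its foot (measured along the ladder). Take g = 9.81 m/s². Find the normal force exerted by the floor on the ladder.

N_floor ≈ 896 N

ΣF_y = 0: N_floor = 28×9.81 + 63.3×9.81 = 895.65 N.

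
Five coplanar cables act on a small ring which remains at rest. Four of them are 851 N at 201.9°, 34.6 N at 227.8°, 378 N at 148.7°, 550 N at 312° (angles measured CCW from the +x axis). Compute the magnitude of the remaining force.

Sum the known components: ΣF_x = -767.8 N, ΣF_y = -555.4 N.
For equilibrium the remaining force must supply (−ΣF_x, −ΣF_y) = (767.8, 555.4) N.
Magnitude = √((767.8)² + (555.4)²) = 947.6 N; direction = atan2(555.4, 767.8) = 35.9°.

F ≈ 948 N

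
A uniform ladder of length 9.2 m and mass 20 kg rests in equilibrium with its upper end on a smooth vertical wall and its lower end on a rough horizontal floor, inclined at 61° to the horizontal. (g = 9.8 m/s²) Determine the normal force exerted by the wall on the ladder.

Torques about the foot: N_wall · 9.2 sin 61° = 20×9.8×4.6 cos 61° → N_wall = 54.322 N.

N_wall ≈ 54.3 N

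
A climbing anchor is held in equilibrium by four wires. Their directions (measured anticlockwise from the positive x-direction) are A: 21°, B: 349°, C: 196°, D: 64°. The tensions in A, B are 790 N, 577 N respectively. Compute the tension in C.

Resolve: ΣF_x = 790 cos 21° + 577 cos 349° + T_C cos 196° + T_D cos 64° = 0.
        ΣF_y = 790 sin 21° + 577 sin 349° + T_C sin 196° + T_D sin 64° = 0.
The known terms sum to (1304, 173) N, so -0.9613 T_C + 0.4384 T_D = -1304 and -0.2756 T_C + 0.8988 T_D = -173.
Solving simultaneously: T_C = 1475 N, T_D = 259.8 N.

T_C ≈ 1470 N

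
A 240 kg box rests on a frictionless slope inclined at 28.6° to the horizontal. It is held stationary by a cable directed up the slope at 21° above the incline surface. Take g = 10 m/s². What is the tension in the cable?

T ≈ 1230 N

Take axes along and perpendicular to the incline. Weight components: W sin 28.6° = 1149 N down-slope, W cos 28.6° = 2107 N into the surface.
Along incline: T cos 21° = W sin 28.6° → T = 1231 N.
Perpendicular: N = W cos 28.6° − T sin 21° = 1666 N.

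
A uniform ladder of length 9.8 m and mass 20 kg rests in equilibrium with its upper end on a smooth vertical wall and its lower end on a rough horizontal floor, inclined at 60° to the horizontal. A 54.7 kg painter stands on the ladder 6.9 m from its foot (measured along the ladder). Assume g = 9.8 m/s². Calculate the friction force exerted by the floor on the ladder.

Torques about the foot: N_wall · 9.8 sin 60° = 20×9.8×4.9 cos 60° + 54.7×9.8×6.9 cos 60° → N_wall = 274.49 N.
ΣF_x = 0: f_floor = N_wall = 274.49 N.

f ≈ 274 N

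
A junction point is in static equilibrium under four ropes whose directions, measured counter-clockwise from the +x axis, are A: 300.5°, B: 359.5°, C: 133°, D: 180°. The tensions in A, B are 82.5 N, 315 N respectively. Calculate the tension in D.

Resolve: ΣF_x = 82.5 cos 300.5° + 315 cos 359.5° + T_C cos 133° + T_D cos 180° = 0.
        ΣF_y = 82.5 sin 300.5° + 315 sin 359.5° + T_C sin 133° + T_D sin 180° = 0.
The known terms sum to (356.9, -73.83) N, so -0.6820 T_C − 1.0000 T_D = -356.9 and 0.7314 T_C + 0.0000 T_D = 73.83.
Solving simultaneously: T_C = 101 N, T_D = 288 N.

T_D ≈ 288 N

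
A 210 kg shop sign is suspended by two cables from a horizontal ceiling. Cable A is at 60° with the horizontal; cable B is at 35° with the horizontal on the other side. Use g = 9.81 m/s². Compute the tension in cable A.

T_A ≈ 1690 N

Weight W = 210 × 9.81 = 2060 N acts straight down.
Horizontal: T_A cos 60° = T_B cos 35°  →  T_B = 0.6104 T_A.
Vertical: T_A sin 60° + T_B sin 35° = 2060.
Substituting the horizontal relation into the vertical equation gives 1.216 T_A = 2060, so T_A = 1694 N.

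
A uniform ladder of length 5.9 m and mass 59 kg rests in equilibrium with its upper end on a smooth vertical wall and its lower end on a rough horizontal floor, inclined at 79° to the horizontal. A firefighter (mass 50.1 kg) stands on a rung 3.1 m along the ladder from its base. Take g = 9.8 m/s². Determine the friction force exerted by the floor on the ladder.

f ≈ 106 N

Torques about the foot: N_wall · 5.9 sin 79° = 59×9.8×2.95 cos 79° + 50.1×9.8×3.1 cos 79° → N_wall = 106.34 N.
ΣF_x = 0: f_floor = N_wall = 106.34 N.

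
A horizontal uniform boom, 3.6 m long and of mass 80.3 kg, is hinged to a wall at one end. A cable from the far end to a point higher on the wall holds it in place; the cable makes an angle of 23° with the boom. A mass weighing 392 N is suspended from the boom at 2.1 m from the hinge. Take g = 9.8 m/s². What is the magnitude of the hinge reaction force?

|H| ≈ 1570 N

Take torques about the hinge: T sin 23° · 3.6 = 80.3×9.8×1.8 + 392×2.1 = 2239.7 N·m.
So T = 2239.7 / (0.3907 × 3.6) = 1592.2 N.
ΣF_x = 0: H_x = T cos 23° = 1465.7 N.
ΣF_y = 0: H_y = (80.3×9.8 + 392) − T sin 23° = 1178.9 − 622.14 = 556.8 N.
|H| = √(H_x² + H_y²) = √((1465.7)² + (556.8)²) = 1567.9 N.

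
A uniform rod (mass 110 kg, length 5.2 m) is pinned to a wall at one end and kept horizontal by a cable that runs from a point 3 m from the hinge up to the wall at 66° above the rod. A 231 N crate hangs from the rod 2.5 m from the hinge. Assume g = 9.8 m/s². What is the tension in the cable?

Take torques about the hinge: T sin 66° · 3 = 110×9.8×2.6 + 231×2.5 = 3380.3 N·m.
So T = 3380.3 / (0.9135 × 3) = 1233.4 N.

T ≈ 1230 N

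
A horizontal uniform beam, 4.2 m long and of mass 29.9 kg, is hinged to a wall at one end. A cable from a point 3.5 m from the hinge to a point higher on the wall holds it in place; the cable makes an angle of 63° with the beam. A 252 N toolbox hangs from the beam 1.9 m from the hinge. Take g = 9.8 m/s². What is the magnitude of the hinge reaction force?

Take torques about the hinge: T sin 63° · 3.5 = 29.9×9.8×2.1 + 252×1.9 = 1094.1 N·m.
So T = 1094.1 / (0.8910 × 3.5) = 350.85 N.
ΣF_x = 0: H_x = T cos 63° = 159.28 N.
ΣF_y = 0: H_y = (29.9×9.8 + 252) − T sin 63° = 545.02 − 312.61 = 232.41 N.
|H| = √(H_x² + H_y²) = √((159.28)² + (232.41)²) = 281.75 N.

|H| ≈ 282 N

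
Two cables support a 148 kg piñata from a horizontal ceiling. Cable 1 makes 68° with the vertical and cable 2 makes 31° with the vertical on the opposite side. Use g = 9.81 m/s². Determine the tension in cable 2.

Angles from the horizontal: cable 1 is 90° − 68° = 22°, cable 2 is 90° − 31° = 59°.
Weight W = 148 × 9.81 = 1452 N acts straight down.
Horizontal: T_1 cos 22° = T_2 cos 59°  →  T_1 = 0.5555 T_2.
Vertical: T_1 sin 22° + T_2 sin 59° = 1452.
Substituting the horizontal relation into the vertical equation gives 1.065 T_2 = 1452, so T_2 = 1363 N.

T_2 ≈ 1360 N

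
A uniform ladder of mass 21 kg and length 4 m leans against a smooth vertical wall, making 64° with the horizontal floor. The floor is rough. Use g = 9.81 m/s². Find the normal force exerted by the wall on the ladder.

Torques about the foot: N_wall · 4 sin 64° = 21×9.81×2 cos 64° → N_wall = 50.239 N.

N_wall ≈ 50.2 N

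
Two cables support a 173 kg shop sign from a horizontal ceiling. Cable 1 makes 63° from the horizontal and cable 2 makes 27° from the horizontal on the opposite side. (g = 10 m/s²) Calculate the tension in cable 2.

T_2 ≈ 785 N

Weight W = 173 × 10 = 1730 N acts straight down.
Horizontal: T_1 cos 63° = T_2 cos 27°  →  T_1 = 1.963 T_2.
Vertical: T_1 sin 63° + T_2 sin 27° = 1730.
Substituting the horizontal relation into the vertical equation gives 2.203 T_2 = 1730, so T_2 = 785.4 N.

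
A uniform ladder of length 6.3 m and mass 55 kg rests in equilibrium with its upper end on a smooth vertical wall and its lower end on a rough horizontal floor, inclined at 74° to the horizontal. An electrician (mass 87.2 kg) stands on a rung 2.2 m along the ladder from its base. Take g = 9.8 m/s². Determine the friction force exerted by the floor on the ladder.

Torques about the foot: N_wall · 6.3 sin 74° = 55×9.8×3.15 cos 74° + 87.2×9.8×2.2 cos 74° → N_wall = 162.85 N.
ΣF_x = 0: f_floor = N_wall = 162.85 N.

f ≈ 163 N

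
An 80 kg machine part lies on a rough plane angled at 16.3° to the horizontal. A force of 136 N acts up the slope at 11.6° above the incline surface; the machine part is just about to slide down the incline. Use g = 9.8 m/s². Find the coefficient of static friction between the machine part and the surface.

On the verge of sliding down the incline, friction is at its maximum μN and acts up the slope.
Perpendicular to incline: N = W cos 16.3° − P sin 11.6° = 752.5 − 27.35 = 725.1 N.
Along incline: P cos 11.6° + μN = W sin 16.3° → μ = (W sin 16.3° − P cos 11.6°) / N = 0.1197.

μ ≈ 0.120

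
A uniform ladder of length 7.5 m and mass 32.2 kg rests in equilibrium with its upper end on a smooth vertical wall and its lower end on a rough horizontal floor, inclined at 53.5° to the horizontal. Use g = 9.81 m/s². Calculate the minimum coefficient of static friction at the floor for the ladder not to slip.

ΣF_y = 0: N_floor = 32.2×9.81 = 315.88 N.
Torques about the foot: N_wall · 7.5 sin 53.5° = 32.2×9.81×3.75 cos 53.5° → N_wall = 116.87 N.
ΣF_x = 0: f_floor = N_wall = 116.87 N.
μ_min = f_floor / N_floor = 116.87 / 315.88 = 0.37.

μ_min ≈ 0.370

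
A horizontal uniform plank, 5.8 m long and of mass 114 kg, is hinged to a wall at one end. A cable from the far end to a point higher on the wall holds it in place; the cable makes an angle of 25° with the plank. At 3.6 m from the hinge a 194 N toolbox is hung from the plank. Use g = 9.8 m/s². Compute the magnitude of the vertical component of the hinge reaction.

|H_y| ≈ 632 N

Take torques about the hinge: T sin 25° · 5.8 = 114×9.8×2.9 + 194×3.6 = 3938.3 N·m.
So T = 3938.3 / (0.4226 × 5.8) = 1606.7 N.
ΣF_y = 0: H_y = (114×9.8 + 194) − T sin 25° = 1311.2 − 679.01 = 632.19 N.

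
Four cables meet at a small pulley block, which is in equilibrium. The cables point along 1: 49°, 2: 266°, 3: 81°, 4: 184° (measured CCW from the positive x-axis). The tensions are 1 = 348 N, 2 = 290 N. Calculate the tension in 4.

Resolve: ΣF_x = 348 cos 49° + 290 cos 266° + T_3 cos 81° + T_4 cos 184° = 0.
        ΣF_y = 348 sin 49° + 290 sin 266° + T_3 sin 81° + T_4 sin 184° = 0.
The known terms sum to (208.1, -26.65) N, so 0.1564 T_3 − 0.9976 T_4 = -208.1 and 0.9877 T_3 − 0.0698 T_4 = 26.65.
Solving simultaneously: T_3 = 42.19 N, T_4 = 215.2 N.

T_4 ≈ 215 N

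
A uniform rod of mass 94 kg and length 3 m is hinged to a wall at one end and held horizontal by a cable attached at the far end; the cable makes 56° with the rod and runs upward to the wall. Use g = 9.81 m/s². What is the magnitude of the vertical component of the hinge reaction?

Take torques about the hinge: T sin 56° · 3 = 94×9.81×1.5 = 1383.2 N·m.
So T = 1383.2 / (0.8290 × 3) = 556.15 N.
ΣF_y = 0: H_y = (94×9.81) − T sin 56° = 922.14 − 461.07 = 461.07 N.

|H_y| ≈ 461 N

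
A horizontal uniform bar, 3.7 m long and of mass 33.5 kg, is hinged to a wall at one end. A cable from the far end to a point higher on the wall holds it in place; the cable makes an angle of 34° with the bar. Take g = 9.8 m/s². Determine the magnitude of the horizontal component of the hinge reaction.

Take torques about the hinge: T sin 34° · 3.7 = 33.5×9.8×1.85 = 607.36 N·m.
So T = 607.36 / (0.5592 × 3.7) = 293.55 N.
ΣF_x = 0: H_x = T cos 34° = 243.36 N.

H_x ≈ 243 N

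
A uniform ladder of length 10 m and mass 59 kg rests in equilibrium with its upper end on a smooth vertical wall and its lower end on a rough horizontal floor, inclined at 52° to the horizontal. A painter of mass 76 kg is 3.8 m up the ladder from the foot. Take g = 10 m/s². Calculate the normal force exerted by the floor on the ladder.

ΣF_y = 0: N_floor = 59×10 + 76×10 = 1350 N.

N_floor ≈ 1350 N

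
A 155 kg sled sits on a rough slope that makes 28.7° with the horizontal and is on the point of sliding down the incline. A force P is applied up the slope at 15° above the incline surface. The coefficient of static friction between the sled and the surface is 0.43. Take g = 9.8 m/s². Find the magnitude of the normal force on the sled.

N ≈ 1280 N

On the verge of sliding down the incline, friction equals μN and acts up the slope.
Perpendicular: N + P sin 15° = W cos 28.7° = 1332 N.
Along incline: P cos 15° + μN = W sin 28.7° with W sin 28.7° = 729.5 N.
Solving the pair for P and N: P = 183.2 N, N = 1285 N (and f = μN = 552.5 N).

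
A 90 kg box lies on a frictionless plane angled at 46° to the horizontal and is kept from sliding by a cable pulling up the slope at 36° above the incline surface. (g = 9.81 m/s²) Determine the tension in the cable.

T ≈ 785 N

Take axes along and perpendicular to the incline. Weight components: W sin 46° = 635.1 N down-slope, W cos 46° = 613.3 N into the surface.
Along incline: T cos 36° = W sin 46° → T = 785 N.
Perpendicular: N = W cos 46° − T sin 36° = 151.9 N.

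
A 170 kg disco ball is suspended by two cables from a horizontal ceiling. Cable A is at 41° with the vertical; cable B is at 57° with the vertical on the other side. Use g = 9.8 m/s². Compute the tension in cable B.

T_B ≈ 1100 N

Angles from the horizontal: cable A is 90° − 41° = 49°, cable B is 90° − 57° = 33°.
Weight W = 170 × 9.8 = 1666 N acts straight down.
Horizontal: T_A cos 49° = T_B cos 33°  →  T_A = 1.278 T_B.
Vertical: T_A sin 49° + T_B sin 33° = 1666.
Substituting the horizontal relation into the vertical equation gives 1.509 T_B = 1666, so T_B = 1104 N.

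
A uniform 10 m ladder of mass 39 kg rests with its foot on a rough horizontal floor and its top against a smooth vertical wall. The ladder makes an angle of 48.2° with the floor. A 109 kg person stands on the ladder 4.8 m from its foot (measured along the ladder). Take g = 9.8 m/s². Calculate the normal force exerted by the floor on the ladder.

ΣF_y = 0: N_floor = 39×9.8 + 109×9.8 = 1450.4 N.

N_floor ≈ 1450 N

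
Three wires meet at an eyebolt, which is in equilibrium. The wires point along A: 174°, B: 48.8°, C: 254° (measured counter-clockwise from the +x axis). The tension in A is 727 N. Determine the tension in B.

Resolve: ΣF_x = 727 cos 174° + T_B cos 48.8° + T_C cos 254° = 0.
        ΣF_y = 727 sin 174° + T_B sin 48.8° + T_C sin 254° = 0.
The known terms sum to (-723, 75.99) N, so 0.6587 T_B − 0.2756 T_C = 723 and 0.7524 T_B − 0.9613 T_C = -75.99.
Solving simultaneously: T_B = 1682 N, T_C = 1395 N.

T_B ≈ 1680 N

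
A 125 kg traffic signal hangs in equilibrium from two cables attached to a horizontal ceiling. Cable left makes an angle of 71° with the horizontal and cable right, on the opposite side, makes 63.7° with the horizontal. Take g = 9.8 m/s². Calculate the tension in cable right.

T_right ≈ 561 N

Weight W = 125 × 9.8 = 1225 N acts straight down.
Horizontal: T_left cos 71° = T_right cos 63.7°  →  T_left = 1.361 T_right.
Vertical: T_left sin 71° + T_right sin 63.7° = 1225.
Substituting the horizontal relation into the vertical equation gives 2.183 T_right = 1225, so T_right = 561.1 N.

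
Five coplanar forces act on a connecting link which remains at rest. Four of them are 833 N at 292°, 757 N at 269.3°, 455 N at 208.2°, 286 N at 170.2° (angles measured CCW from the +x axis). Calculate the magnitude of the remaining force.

F ≈ 1740 N

Sum the known components: ΣF_x = -380 N, ΣF_y = -1696 N.
For equilibrium the remaining force must supply (−ΣF_x, −ΣF_y) = (380, 1696) N.
Magnitude = √((380)² + (1696)²) = 1738 N; direction = atan2(1696, 380) = 77.4°.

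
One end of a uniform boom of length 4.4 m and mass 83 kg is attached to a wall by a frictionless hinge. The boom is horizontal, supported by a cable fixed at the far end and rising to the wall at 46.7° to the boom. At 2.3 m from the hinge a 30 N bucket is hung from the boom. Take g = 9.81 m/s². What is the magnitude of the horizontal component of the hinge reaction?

Take torques about the hinge: T sin 46.7° · 4.4 = 83×9.81×2.2 + 30×2.3 = 1860.3 N·m.
So T = 1860.3 / (0.7278 × 4.4) = 580.95 N.
ΣF_x = 0: H_x = T cos 46.7° = 398.42 N.

H_x ≈ 398 N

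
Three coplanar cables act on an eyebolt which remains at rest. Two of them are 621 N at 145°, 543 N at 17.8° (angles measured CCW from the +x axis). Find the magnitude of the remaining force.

Sum the known components: ΣF_x = 8.313 N, ΣF_y = 522.2 N.
For equilibrium the remaining force must supply (−ΣF_x, −ΣF_y) = (-8.313, -522.2) N.
Magnitude = √((-8.313)² + (-522.2)²) = 522.2 N; direction = atan2(-522.2, -8.313) = 269.1°.

F ≈ 522 N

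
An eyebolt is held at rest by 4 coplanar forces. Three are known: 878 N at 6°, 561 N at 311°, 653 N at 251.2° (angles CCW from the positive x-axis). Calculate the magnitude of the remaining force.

Sum the known components: ΣF_x = 1031 N, ΣF_y = -949.8 N.
For equilibrium the remaining force must supply (−ΣF_x, −ΣF_y) = (-1031, 949.8) N.
Magnitude = √((-1031)² + (949.8)²) = 1402 N; direction = atan2(949.8, -1031) = 137.3°.

F ≈ 1400 N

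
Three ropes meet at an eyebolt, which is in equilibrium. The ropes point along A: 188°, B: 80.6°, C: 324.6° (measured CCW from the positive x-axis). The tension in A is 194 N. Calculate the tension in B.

T_B ≈ 148 N

Resolve: ΣF_x = 194 cos 188° + T_B cos 80.6° + T_C cos 324.6° = 0.
        ΣF_y = 194 sin 188° + T_B sin 80.6° + T_C sin 324.6° = 0.
The known terms sum to (-192.1, -27) N, so 0.1633 T_B + 0.8151 T_C = 192.1 and 0.9866 T_B − 0.5793 T_C = 27.
Solving simultaneously: T_B = 148.3 N, T_C = 206 N.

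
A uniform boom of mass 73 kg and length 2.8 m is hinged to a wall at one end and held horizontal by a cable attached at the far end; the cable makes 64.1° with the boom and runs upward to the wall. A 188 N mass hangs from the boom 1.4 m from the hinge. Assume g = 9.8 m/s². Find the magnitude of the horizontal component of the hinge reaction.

Take torques about the hinge: T sin 64.1° · 2.8 = 73×9.8×1.4 + 188×1.4 = 1264.8 N·m.
So T = 1264.8 / (0.8996 × 2.8) = 502.14 N.
ΣF_x = 0: H_x = T cos 64.1° = 219.33 N.

H_x ≈ 219 N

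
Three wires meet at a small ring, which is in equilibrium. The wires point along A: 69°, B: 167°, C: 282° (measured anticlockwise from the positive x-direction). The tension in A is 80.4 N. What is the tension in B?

T_B ≈ 48.3 N

Resolve: ΣF_x = 80.4 cos 69° + T_B cos 167° + T_C cos 282° = 0.
        ΣF_y = 80.4 sin 69° + T_B sin 167° + T_C sin 282° = 0.
The known terms sum to (28.81, 75.06) N, so -0.9744 T_B + 0.2079 T_C = -28.81 and 0.2250 T_B − 0.9781 T_C = -75.06.
Solving simultaneously: T_B = 48.32 N, T_C = 87.85 N.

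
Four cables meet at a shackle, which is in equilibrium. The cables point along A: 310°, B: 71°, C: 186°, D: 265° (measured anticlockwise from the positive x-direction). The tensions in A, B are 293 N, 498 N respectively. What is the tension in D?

T_D ≈ 212 N

Resolve: ΣF_x = 293 cos 310° + 498 cos 71° + T_C cos 186° + T_D cos 265° = 0.
        ΣF_y = 293 sin 310° + 498 sin 71° + T_C sin 186° + T_D sin 265° = 0.
The known terms sum to (350.5, 246.4) N, so -0.9945 T_C − 0.0872 T_D = -350.5 and -0.1045 T_C − 0.9962 T_D = -246.4.
Solving simultaneously: T_C = 333.8 N, T_D = 212.3 N.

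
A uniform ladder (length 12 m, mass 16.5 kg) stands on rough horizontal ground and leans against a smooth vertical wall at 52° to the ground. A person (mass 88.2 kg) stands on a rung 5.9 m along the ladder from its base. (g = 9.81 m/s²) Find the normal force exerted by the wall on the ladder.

Torques about the foot: N_wall · 12 sin 52° = 16.5×9.81×6 cos 52° + 88.2×9.81×5.9 cos 52° → N_wall = 395.6 N.

N_wall ≈ 396 N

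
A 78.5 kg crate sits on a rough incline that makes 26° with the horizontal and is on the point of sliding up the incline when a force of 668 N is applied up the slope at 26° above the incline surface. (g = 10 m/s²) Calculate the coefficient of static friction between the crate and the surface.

On the verge of sliding up the incline, friction is at its maximum μN and acts down the slope.
Perpendicular to incline: N = W cos 26° − P sin 26° = 705.6 − 292.8 = 412.7 N.
Along incline: P cos 26° − μN = W sin 26° → μ = −(W sin 26° − P cos 26°) / N = 0.6209.

μ ≈ 0.621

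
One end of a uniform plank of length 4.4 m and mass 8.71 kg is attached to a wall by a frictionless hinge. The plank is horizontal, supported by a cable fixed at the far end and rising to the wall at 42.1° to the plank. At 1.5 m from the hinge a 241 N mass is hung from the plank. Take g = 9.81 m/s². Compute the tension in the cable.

Take torques about the hinge: T sin 42.1° · 4.4 = 8.71×9.81×2.2 + 241×1.5 = 549.48 N·m.
So T = 549.48 / (0.6704 × 4.4) = 186.27 N.

T ≈ 186 N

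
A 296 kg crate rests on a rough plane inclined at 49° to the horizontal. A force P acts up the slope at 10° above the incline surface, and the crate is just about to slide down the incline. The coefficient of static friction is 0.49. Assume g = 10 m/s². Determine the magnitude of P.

On the verge of sliding down the incline, friction equals μN and acts up the slope.
Perpendicular: N + P sin 10° = W cos 49° = 1942 N.
Along incline: P cos 10° + μN = W sin 49° with W sin 49° = 2234 N.
Solving the pair for P and N: P = 1425 N, N = 1694 N (and f = μN = 830.3 N).

P ≈ 1430 N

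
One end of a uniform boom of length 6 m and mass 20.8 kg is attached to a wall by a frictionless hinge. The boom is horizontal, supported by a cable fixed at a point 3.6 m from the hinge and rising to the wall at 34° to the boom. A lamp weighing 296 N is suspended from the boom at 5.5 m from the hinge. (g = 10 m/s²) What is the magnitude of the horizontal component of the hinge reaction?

Take torques about the hinge: T sin 34° · 3.6 = 20.8×10×3 + 296×5.5 = 2252 N·m.
So T = 2252 / (0.5592 × 3.6) = 1118.7 N.
ΣF_x = 0: H_x = T cos 34° = 927.42 N.

H_x ≈ 927 N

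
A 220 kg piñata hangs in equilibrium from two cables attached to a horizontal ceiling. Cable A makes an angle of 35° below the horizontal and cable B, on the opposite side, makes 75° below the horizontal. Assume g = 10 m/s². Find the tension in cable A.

Weight W = 220 × 10 = 2200 N acts straight down.
Horizontal: T_A cos 35° = T_B cos 75°  →  T_B = 3.165 T_A.
Vertical: T_A sin 35° + T_B sin 75° = 2200.
Substituting the horizontal relation into the vertical equation gives 3.631 T_A = 2200, so T_A = 605.9 N.

T_A ≈ 606 N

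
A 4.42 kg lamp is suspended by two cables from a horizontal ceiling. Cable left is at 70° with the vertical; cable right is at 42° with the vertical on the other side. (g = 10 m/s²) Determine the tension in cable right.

Angles from the horizontal: cable left is 90° − 70° = 20°, cable right is 90° − 42° = 48°.
Weight W = 4.42 × 10 = 44.2 N acts straight down.
Horizontal: T_left cos 20° = T_right cos 48°  →  T_left = 0.7121 T_right.
Vertical: T_left sin 20° + T_right sin 48° = 44.2.
Substituting the horizontal relation into the vertical equation gives 0.9867 T_right = 44.2, so T_right = 44.8 N.

T_right ≈ 44.8 N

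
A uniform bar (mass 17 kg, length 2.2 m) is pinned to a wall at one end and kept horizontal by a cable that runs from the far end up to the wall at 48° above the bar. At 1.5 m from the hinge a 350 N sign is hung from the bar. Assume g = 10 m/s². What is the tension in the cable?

T ≈ 435 N

Take torques about the hinge: T sin 48° · 2.2 = 17×10×1.1 + 350×1.5 = 712 N·m.
So T = 712 / (0.7431 × 2.2) = 435.5 N.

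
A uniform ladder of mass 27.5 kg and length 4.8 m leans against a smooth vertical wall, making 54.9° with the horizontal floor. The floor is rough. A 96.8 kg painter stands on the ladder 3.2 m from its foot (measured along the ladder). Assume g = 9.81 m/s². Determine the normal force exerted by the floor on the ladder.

ΣF_y = 0: N_floor = 27.5×9.81 + 96.8×9.81 = 1219.4 N.

N_floor ≈ 1220 N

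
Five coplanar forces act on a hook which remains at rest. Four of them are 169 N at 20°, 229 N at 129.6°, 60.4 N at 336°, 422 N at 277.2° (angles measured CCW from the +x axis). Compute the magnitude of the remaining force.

F ≈ 241 N

Sum the known components: ΣF_x = 120.9 N, ΣF_y = -209 N.
For equilibrium the remaining force must supply (−ΣF_x, −ΣF_y) = (-120.9, 209) N.
Magnitude = √((-120.9)² + (209)²) = 241.4 N; direction = atan2(209, -120.9) = 120.1°.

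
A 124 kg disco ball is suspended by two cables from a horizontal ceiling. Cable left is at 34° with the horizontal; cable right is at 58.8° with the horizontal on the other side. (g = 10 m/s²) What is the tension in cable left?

T_left ≈ 643 N

Weight W = 124 × 10 = 1240 N acts straight down.
Horizontal: T_left cos 34° = T_right cos 58.8°  →  T_right = 1.6 T_left.
Vertical: T_left sin 34° + T_right sin 58.8° = 1240.
Substituting the horizontal relation into the vertical equation gives 1.928 T_left = 1240, so T_left = 643.1 N.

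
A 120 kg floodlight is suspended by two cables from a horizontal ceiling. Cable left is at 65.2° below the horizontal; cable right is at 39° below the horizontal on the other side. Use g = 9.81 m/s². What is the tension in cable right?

Weight W = 120 × 9.81 = 1177 N acts straight down.
Horizontal: T_left cos 65.2° = T_right cos 39°  →  T_left = 1.853 T_right.
Vertical: T_left sin 65.2° + T_right sin 39° = 1177.
Substituting the horizontal relation into the vertical equation gives 2.311 T_right = 1177, so T_right = 509.3 N.

T_right ≈ 509 N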